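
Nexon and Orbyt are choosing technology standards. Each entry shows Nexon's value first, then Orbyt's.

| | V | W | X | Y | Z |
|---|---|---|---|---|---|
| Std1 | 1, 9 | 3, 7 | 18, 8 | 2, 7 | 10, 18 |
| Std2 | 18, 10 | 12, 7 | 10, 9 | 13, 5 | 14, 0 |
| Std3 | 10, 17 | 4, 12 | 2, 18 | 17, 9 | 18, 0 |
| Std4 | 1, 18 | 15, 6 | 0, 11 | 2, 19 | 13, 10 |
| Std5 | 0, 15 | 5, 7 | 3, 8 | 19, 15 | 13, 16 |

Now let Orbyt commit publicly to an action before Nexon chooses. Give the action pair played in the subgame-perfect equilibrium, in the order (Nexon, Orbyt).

Backward induction with Orbyt moving first.
- V: BR = Std2, leader payoff 10.
- W: BR = Std4, leader payoff 6.
- X: BR = Std1, leader payoff 8.
- Y: BR = Std5, leader payoff 15.
- Z: BR = Std3, leader payoff 0.
Orbyt's induced payoffs are 10, 6, 8, 15, 0, so Orbyt commits to Y. Subgame-perfect outcome: (Std5, Y) with payoffs (19, 15).

(Std5, Y)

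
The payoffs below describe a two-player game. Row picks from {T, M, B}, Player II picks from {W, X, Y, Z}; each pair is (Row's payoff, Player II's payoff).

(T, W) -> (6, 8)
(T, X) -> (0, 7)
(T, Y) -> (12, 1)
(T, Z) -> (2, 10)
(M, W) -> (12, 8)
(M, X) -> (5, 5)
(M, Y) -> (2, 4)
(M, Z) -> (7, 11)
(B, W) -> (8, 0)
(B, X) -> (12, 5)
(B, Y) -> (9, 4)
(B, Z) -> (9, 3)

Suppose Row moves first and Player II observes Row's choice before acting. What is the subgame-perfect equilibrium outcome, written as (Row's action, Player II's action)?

Backward induction with Row moving first.
- T: BR = Z, leader payoff 2.
- M: BR = Z, leader payoff 7.
- B: BR = X, leader payoff 12.
Among 2, 7, 12, the best is 12 at B. Subgame-perfect outcome: (B, X) with payoffs (12, 5).

(B, X)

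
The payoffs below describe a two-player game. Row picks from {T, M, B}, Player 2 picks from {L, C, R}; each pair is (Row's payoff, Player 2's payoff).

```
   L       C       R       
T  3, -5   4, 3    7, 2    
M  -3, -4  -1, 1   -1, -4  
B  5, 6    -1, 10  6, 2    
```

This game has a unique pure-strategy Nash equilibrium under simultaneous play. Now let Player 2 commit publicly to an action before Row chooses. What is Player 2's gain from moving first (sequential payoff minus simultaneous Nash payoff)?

3

Solve by backward induction (Player 2 leads).
- L: Row compares 3, -3, 5 and picks B; Player 2 would get 6.
- C: Row compares 4, -1, -1 and picks T; Player 2 would get 3.
- R: Row compares 7, -1, 6 and picks T; Player 2 would get 2.
Player 2's induced payoffs are 6, 3, 2, so Player 2 commits to L. Subgame-perfect outcome: (B, L) with payoffs (5, 6).
Now find the simultaneous Nash equilibrium.
Row's best replies: L→B; C→T; R→T.
Player 2's best replies: T→C; M→C; B→C.
Only (T, C) has each player best-responding; Nash payoffs (4, 3).
Player 2's commitment gain: 6 − 3 = 3.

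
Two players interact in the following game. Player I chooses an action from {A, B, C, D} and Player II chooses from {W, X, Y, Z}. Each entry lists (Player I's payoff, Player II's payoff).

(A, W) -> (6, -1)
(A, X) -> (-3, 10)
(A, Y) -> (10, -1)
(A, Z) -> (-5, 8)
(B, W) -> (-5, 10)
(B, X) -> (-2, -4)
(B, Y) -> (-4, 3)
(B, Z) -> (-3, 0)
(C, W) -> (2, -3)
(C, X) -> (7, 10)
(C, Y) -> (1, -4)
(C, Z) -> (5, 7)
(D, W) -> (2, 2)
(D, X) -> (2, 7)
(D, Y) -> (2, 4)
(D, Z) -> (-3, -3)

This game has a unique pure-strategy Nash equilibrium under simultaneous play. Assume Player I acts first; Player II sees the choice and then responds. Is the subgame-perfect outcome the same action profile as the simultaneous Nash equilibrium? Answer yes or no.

Player II best-responds to each possible Player I move:
- A: Player II compares -1, 10, -1, 8 and picks X; Player I would get -3.
- B: Player II compares 10, -4, 3, 0 and picks W; Player I would get -5.
- C: Player II compares -3, 10, -4, 7 and picks X; Player I would get 7.
- D: Player II compares 2, 7, 4, -3 and picks X; Player I would get 2.
Maximizing over -3, -5, 7, 2, Player I chooses C. Subgame-perfect outcome: (C, X) with payoffs (7, 10).
Now find the simultaneous Nash equilibrium.
Player I's best replies: W→A; X→C; Y→A; Z→C.
Player II's best replies: A→X; B→W; C→X; D→X.
The unique mutual best reply is (C, X), giving (7, 10).
Sequential outcome (C, X) coincides with the Nash profile (C, X).

yes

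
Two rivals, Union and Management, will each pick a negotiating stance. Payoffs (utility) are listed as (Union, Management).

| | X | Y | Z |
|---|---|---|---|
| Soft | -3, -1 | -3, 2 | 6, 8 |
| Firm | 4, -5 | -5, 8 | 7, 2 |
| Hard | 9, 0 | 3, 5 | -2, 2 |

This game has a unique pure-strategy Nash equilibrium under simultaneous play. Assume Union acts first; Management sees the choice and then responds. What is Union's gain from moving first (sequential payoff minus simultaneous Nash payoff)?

3

Solve by backward induction (Union leads).
- Soft: BR = Z, leader payoff 6.
- Firm: BR = Y, leader payoff -5.
- Hard: BR = Y, leader payoff 3.
Union's induced payoffs are 6, -5, 3, so Union commits to Soft. Subgame-perfect outcome: (Soft, Z) with payoffs (6, 8).
For the simultaneous game, intersect best replies.
Union's best replies: X→Hard; Y→Hard; Z→Firm.
Management's best replies: Soft→Z; Firm→Y; Hard→Y.
The unique mutual best reply is (Hard, Y), giving (3, 5).
Union's commitment gain: 6 − 3 = 3.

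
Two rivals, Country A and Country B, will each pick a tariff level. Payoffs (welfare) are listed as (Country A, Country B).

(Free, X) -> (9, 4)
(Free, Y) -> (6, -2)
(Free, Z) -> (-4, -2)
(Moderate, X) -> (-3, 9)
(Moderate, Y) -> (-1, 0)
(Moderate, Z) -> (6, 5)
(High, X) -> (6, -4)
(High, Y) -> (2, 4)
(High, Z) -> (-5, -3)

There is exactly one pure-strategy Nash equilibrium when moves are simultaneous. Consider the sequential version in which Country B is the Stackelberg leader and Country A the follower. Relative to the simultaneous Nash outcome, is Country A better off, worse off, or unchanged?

Work backward from Country A's decision.
- X → Country A plays Free (best of 9, -3, 6); Country B gets 4.
- Y → Country A plays Free (best of 6, -1, 2); Country B gets -2.
- Z → Country A plays Moderate (best of -4, 6, -5); Country B gets 5.
Among 4, -2, 5, the best is 5 at Z. Subgame-perfect outcome: (Moderate, Z) with payoffs (6, 5).
Under simultaneous play:
Country A's best replies: X→Free; Y→Free; Z→Moderate.
Country B's best replies: Free→X; Moderate→X; High→Y.
Only (Free, X) has each player best-responding; Nash payoffs (9, 4).
Country A earns 6 sequentially versus 9 at the Nash outcome: worse off.

worse off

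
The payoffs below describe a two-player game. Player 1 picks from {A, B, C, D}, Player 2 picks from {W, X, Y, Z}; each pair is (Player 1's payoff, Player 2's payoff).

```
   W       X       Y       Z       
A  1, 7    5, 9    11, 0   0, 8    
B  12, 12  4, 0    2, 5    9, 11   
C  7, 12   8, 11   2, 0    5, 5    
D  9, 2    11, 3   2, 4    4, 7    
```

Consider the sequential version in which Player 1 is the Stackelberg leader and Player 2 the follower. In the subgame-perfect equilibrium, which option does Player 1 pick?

Player 2 best-responds to each possible Player 1 move:
- A: BR = X, leader payoff 5.
- B: BR = W, leader payoff 12.
- C: BR = W, leader payoff 7.
- D: BR = Z, leader payoff 4.
Player 1's induced payoffs are 5, 12, 7, 4, so Player 1 commits to B. Subgame-perfect outcome: (B, W) with payoffs (12, 12).

B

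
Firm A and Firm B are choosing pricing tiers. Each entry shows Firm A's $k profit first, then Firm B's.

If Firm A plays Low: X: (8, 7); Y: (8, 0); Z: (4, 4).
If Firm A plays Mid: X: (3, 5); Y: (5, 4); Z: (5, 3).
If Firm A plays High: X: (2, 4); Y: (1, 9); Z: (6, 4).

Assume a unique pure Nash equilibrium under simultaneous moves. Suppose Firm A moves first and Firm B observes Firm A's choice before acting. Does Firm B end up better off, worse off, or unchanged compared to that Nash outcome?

Backward induction with Firm A moving first.
- Low: Firm B compares 7, 0, 4 and picks X; Firm A would get 8.
- Mid: Firm B compares 5, 4, 3 and picks X; Firm A would get 3.
- High: Firm B compares 4, 9, 4 and picks Y; Firm A would get 1.
Firm A's induced payoffs are 8, 3, 1, so Firm A commits to Low. Subgame-perfect outcome: (Low, X) with payoffs (8, 7).
Now find the simultaneous Nash equilibrium.
Firm A's best replies: X→Low; Y→Low; Z→High.
Firm B's best replies: Low→X; Mid→X; High→Y.
Only (Low, X) has each player best-responding; Nash payoffs (8, 7).
Firm B earns 7 sequentially versus 7 at the Nash outcome: unchanged.

unchanged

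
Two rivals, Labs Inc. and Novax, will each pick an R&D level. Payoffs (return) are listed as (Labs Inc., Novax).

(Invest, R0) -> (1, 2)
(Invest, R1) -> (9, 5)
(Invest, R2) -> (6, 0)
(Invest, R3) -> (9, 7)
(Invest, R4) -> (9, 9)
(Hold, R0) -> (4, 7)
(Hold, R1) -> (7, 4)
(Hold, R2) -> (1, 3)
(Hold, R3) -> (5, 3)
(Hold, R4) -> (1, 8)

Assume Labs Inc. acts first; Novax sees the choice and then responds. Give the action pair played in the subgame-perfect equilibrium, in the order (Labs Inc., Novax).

(Invest, R4)

Novax best-responds to each possible Labs Inc. move:
- Invest: Novax compares 2, 5, 0, 7, 9 and picks R4; Labs Inc. would get 9.
- Hold: Novax compares 7, 4, 3, 3, 8 and picks R4; Labs Inc. would get 1.
Labs Inc.'s induced payoffs are 9, 1, so Labs Inc. commits to Invest. Subgame-perfect outcome: (Invest, R4) with payoffs (9, 9).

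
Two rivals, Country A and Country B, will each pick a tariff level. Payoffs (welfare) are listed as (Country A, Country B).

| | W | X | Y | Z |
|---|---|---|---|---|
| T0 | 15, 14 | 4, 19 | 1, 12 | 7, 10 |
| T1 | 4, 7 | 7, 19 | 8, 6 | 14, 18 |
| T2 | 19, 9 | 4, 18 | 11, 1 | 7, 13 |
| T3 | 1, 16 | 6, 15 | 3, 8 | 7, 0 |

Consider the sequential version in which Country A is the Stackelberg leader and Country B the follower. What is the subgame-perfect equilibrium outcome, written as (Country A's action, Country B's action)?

Work backward from Country B's decision.
- T0: BR = X, leader payoff 4.
- T1: BR = X, leader payoff 7.
- T2: BR = X, leader payoff 4.
- T3: BR = W, leader payoff 1.
Among 4, 7, 4, 1, the best is 7 at T1. Subgame-perfect outcome: (T1, X) with payoffs (7, 19).

(T1, X)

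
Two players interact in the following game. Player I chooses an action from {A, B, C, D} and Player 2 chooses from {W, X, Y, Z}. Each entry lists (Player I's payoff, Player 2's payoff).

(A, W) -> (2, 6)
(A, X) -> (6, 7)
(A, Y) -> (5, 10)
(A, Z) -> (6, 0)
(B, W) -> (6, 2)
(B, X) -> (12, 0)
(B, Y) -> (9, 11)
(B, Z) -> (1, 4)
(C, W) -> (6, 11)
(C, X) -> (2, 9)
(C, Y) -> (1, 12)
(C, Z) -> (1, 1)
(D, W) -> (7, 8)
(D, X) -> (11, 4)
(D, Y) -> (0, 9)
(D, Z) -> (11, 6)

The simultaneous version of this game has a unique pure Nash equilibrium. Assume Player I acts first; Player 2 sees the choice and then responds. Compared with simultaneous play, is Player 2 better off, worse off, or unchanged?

unchanged

Work backward from Player 2's decision.
- A → Player 2 plays Y (best of 6, 7, 10, 0); Player I gets 5.
- B → Player 2 plays Y (best of 2, 0, 11, 4); Player I gets 9.
- C → Player 2 plays Y (best of 11, 9, 12, 1); Player I gets 1.
- D → Player 2 plays Y (best of 8, 4, 9, 6); Player I gets 0.
Player I's induced payoffs are 5, 9, 1, 0, so Player I commits to B. Subgame-perfect outcome: (B, Y) with payoffs (9, 11).
Now find the simultaneous Nash equilibrium.
Player I's best replies: W→D; X→B; Y→B; Z→D.
Player 2's best replies: A→Y; B→Y; C→Y; D→Y.
Only (B, Y) has each player best-responding; Nash payoffs (9, 11).
Player 2 earns 11 sequentially versus 11 at the Nash outcome: unchanged.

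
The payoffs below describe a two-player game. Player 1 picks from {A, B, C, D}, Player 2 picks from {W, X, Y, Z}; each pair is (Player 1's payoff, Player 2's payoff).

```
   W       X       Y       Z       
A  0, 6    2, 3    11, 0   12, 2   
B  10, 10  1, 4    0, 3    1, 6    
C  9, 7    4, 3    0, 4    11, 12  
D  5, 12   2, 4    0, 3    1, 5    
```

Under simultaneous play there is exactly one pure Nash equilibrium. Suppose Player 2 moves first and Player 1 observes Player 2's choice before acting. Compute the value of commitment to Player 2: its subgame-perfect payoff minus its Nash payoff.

0

Work backward from Player 1's decision.
- W → Player 1 plays B (best of 0, 10, 9, 5); Player 2 gets 10.
- X → Player 1 plays C (best of 2, 1, 4, 2); Player 2 gets 3.
- Y → Player 1 plays A (best of 11, 0, 0, 0); Player 2 gets 0.
- Z → Player 1 plays A (best of 12, 1, 11, 1); Player 2 gets 2.
Player 2's induced payoffs are 10, 3, 0, 2, so Player 2 commits to W. Subgame-perfect outcome: (B, W) with payoffs (10, 10).
For the simultaneous game, intersect best replies.
Player 1's best replies: W→B; X→C; Y→A; Z→A.
Player 2's best replies: A→W; B→W; C→Z; D→W.
The unique mutual best reply is (B, W), giving (10, 10).
Player 2's commitment gain: 10 − 10 = 0.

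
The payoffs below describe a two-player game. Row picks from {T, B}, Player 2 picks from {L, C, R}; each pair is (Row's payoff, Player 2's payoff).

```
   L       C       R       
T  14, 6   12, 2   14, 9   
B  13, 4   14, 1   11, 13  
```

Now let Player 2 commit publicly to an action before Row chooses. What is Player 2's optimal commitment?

R

Row best-responds to each possible Player 2 move:
- L → Row plays T (best of 14, 13); Player 2 gets 6.
- C → Row plays B (best of 12, 14); Player 2 gets 1.
- R → Row plays T (best of 14, 11); Player 2 gets 9.
Maximizing over 6, 1, 9, Player 2 chooses R. Subgame-perfect outcome: (T, R) with payoffs (14, 9).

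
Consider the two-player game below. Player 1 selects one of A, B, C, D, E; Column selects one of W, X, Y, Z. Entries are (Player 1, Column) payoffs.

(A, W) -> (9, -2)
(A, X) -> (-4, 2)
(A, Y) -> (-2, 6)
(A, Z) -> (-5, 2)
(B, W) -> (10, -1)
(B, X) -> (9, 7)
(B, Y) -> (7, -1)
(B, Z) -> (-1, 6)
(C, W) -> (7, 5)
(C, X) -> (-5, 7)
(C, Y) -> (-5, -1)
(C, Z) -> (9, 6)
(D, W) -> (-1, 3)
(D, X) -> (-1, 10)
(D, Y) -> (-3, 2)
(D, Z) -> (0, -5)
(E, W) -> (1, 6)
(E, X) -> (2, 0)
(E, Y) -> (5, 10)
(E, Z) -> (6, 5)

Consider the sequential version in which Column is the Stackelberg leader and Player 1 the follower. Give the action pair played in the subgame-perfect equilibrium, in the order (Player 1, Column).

(B, X)

Backward induction with Column moving first.
- W: BR = B, leader payoff -1.
- X: BR = B, leader payoff 7.
- Y: BR = B, leader payoff -1.
- Z: BR = C, leader payoff 6.
Column's induced payoffs are -1, 7, -1, 6, so Column commits to X. Subgame-perfect outcome: (B, X) with payoffs (9, 7).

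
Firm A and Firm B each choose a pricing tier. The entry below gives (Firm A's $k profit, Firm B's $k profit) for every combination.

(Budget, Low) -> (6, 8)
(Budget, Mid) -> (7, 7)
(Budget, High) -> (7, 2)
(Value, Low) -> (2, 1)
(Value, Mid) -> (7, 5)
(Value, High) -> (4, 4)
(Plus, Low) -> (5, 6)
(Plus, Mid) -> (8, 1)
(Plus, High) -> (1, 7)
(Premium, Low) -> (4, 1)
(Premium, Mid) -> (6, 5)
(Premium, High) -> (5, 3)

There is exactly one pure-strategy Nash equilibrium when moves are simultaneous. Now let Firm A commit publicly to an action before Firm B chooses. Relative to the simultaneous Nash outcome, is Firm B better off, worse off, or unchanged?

worse off

Work backward from Firm B's decision.
- Budget: BR = Low, leader payoff 6.
- Value: BR = Mid, leader payoff 7.
- Plus: BR = High, leader payoff 1.
- Premium: BR = Mid, leader payoff 6.
Among 6, 7, 1, 6, the best is 7 at Value. Subgame-perfect outcome: (Value, Mid) with payoffs (7, 5).
Now find the simultaneous Nash equilibrium.
Firm A's best replies: Low→Budget; Mid→Plus; High→Budget.
Firm B's best replies: Budget→Low; Value→Mid; Plus→High; Premium→Mid.
The unique mutual best reply is (Budget, Low), giving (6, 8).
Firm B earns 5 sequentially versus 8 at the Nash outcome: worse off.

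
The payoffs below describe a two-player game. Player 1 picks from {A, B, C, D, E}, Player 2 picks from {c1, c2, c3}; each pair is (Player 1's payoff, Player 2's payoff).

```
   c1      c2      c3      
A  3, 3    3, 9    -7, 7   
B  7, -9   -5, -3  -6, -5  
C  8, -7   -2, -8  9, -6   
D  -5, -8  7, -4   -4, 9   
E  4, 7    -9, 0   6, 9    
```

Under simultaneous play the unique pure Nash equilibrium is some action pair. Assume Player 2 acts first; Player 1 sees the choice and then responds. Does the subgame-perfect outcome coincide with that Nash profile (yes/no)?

no

Player 1 best-responds to each possible Player 2 move:
- c1: Player 1 compares 3, 7, 8, -5, 4 and picks C; Player 2 would get -7.
- c2: Player 1 compares 3, -5, -2, 7, -9 and picks D; Player 2 would get -4.
- c3: Player 1 compares -7, -6, 9, -4, 6 and picks C; Player 2 would get -6.
Player 2's induced payoffs are -7, -4, -6, so Player 2 commits to c2. Subgame-perfect outcome: (D, c2) with payoffs (7, -4).
Now find the simultaneous Nash equilibrium.
Player 1's best replies: c1→C; c2→D; c3→C.
Player 2's best replies: A→c2; B→c2; C→c3; D→c3; E→c3.
Only (C, c3) has each player best-responding; Nash payoffs (9, -6).
Sequential outcome (D, c2) differs from the Nash profile (C, c3).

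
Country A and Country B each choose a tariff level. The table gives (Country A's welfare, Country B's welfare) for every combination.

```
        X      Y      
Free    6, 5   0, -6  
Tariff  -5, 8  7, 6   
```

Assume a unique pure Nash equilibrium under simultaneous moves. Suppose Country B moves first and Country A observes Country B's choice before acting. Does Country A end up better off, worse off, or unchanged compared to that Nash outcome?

Country A best-responds to each possible Country B move:
- X: BR = Free, leader payoff 5.
- Y: BR = Tariff, leader payoff 6.
Among 5, 6, the best is 6 at Y. Subgame-perfect outcome: (Tariff, Y) with payoffs (7, 6).
Under simultaneous play:
Country A's best replies: X→Free; Y→Tariff.
Country B's best replies: Free→X; Tariff→X.
The unique mutual best reply is (Free, X), giving (6, 5).
Country A earns 7 sequentially versus 6 at the Nash outcome: better off.

better off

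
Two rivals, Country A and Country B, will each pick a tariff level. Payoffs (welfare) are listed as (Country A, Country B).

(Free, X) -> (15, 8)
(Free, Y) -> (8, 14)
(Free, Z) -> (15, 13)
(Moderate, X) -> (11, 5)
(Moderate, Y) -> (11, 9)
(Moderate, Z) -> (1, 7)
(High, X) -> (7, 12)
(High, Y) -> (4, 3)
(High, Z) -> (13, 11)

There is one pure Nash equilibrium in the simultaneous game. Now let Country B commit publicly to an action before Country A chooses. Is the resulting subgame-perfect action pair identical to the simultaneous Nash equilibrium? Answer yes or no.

Backward induction with Country B moving first.
- X → Country A plays Free (best of 15, 11, 7); Country B gets 8.
- Y → Country A plays Moderate (best of 8, 11, 4); Country B gets 9.
- Z → Country A plays Free (best of 15, 1, 13); Country B gets 13.
Country B's induced payoffs are 8, 9, 13, so Country B commits to Z. Subgame-perfect outcome: (Free, Z) with payoffs (15, 13).
Now find the simultaneous Nash equilibrium.
Country A's best replies: X→Free; Y→Moderate; Z→Free.
Country B's best replies: Free→Y; Moderate→Y; High→X.
Only (Moderate, Y) has each player best-responding; Nash payoffs (11, 9).
Sequential outcome (Free, Z) differs from the Nash profile (Moderate, Y).

no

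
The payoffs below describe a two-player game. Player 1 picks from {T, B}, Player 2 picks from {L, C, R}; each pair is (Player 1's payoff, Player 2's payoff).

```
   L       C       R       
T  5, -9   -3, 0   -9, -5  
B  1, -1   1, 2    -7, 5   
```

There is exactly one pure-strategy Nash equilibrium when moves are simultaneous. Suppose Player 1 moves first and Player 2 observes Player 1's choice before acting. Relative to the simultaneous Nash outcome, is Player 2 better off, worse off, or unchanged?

worse off

Player 2 best-responds to each possible Player 1 move:
- T: BR = C, leader payoff -3.
- B: BR = R, leader payoff -7.
Maximizing over -3, -7, Player 1 chooses T. Subgame-perfect outcome: (T, C) with payoffs (-3, 0).
Now find the simultaneous Nash equilibrium.
Player 1's best replies: L→T; C→B; R→B.
Player 2's best replies: T→C; B→R.
Only (B, R) has each player best-responding; Nash payoffs (-7, 5).
Player 2 earns 0 sequentially versus 5 at the Nash outcome: worse off.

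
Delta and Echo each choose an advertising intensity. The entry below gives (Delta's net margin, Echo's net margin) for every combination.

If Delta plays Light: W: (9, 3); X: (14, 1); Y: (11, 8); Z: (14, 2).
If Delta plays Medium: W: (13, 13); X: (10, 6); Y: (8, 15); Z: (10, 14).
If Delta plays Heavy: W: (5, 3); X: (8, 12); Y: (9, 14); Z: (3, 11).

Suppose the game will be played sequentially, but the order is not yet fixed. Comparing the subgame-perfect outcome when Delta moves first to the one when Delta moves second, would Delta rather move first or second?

If Delta leads: Echo's best replies are Light→Y, Medium→Y, Heavy→Y; Delta's induced payoffs 11, 8, 9; outcome (Light, Y), payoffs (11, 8).
If Echo leads: Delta's best replies are W→Medium, X→Light, Y→Light, Z→Light; Echo's induced payoffs 13, 1, 8, 2; outcome (Medium, W), payoffs (13, 13).
Delta gets 11 moving first and 13 moving second, so Delta prefers to move second.

second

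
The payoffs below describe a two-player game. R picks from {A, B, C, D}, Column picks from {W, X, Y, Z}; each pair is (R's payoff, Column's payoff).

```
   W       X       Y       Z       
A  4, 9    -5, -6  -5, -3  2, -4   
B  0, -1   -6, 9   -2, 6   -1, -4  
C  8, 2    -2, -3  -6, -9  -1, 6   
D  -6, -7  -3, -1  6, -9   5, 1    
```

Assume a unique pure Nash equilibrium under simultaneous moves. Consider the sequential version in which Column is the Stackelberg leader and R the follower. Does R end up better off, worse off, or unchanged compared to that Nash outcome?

better off

R best-responds to each possible Column move:
- W: R compares 4, 0, 8, -6 and picks C; Column would get 2.
- X: R compares -5, -6, -2, -3 and picks C; Column would get -3.
- Y: R compares -5, -2, -6, 6 and picks D; Column would get -9.
- Z: R compares 2, -1, -1, 5 and picks D; Column would get 1.
Column's induced payoffs are 2, -3, -9, 1, so Column commits to W. Subgame-perfect outcome: (C, W) with payoffs (8, 2).
For the simultaneous game, intersect best replies.
R's best replies: W→C; X→C; Y→D; Z→D.
Column's best replies: A→W; B→X; C→Z; D→Z.
The unique mutual best reply is (D, Z), giving (5, 1).
R earns 8 sequentially versus 5 at the Nash outcome: better off.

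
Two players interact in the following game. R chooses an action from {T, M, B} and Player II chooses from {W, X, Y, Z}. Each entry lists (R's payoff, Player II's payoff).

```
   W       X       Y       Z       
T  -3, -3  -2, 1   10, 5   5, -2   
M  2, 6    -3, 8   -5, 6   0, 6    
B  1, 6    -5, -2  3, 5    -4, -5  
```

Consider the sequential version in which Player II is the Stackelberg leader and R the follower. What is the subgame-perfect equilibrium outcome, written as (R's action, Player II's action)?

Solve by backward induction (Player II leads).
- W: BR = M, leader payoff 6.
- X: BR = T, leader payoff 1.
- Y: BR = T, leader payoff 5.
- Z: BR = T, leader payoff -2.
Among 6, 1, 5, -2, the best is 6 at W. Subgame-perfect outcome: (M, W) with payoffs (2, 6).

(M, W)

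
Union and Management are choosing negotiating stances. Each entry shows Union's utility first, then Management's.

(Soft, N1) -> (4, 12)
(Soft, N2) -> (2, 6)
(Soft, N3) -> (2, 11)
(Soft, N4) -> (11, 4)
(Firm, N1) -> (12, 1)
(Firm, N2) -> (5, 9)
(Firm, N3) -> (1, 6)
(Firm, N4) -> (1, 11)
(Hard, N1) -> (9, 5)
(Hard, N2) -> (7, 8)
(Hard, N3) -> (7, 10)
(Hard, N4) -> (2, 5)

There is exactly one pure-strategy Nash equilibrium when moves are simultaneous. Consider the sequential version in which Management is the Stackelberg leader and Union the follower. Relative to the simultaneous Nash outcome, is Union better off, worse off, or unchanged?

Backward induction with Management moving first.
- N1 → Union plays Firm (best of 4, 12, 9); Management gets 1.
- N2 → Union plays Hard (best of 2, 5, 7); Management gets 8.
- N3 → Union plays Hard (best of 2, 1, 7); Management gets 10.
- N4 → Union plays Soft (best of 11, 1, 2); Management gets 4.
Among 1, 8, 10, 4, the best is 10 at N3. Subgame-perfect outcome: (Hard, N3) with payoffs (7, 10).
Now find the simultaneous Nash equilibrium.
Union's best replies: N1→Firm; N2→Hard; N3→Hard; N4→Soft.
Management's best replies: Soft→N1; Firm→N4; Hard→N3.
The unique mutual best reply is (Hard, N3), giving (7, 10).
Union earns 7 sequentially versus 7 at the Nash outcome: unchanged.

unchanged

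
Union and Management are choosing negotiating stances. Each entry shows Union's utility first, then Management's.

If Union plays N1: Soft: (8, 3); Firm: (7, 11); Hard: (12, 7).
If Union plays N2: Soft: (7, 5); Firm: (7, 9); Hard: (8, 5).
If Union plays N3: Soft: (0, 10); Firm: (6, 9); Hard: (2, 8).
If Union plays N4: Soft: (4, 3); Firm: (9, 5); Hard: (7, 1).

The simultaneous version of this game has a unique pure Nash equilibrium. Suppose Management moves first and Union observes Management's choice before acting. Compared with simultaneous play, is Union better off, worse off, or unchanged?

Union best-responds to each possible Management move:
- Soft → Union plays N1 (best of 8, 7, 0, 4); Management gets 3.
- Firm → Union plays N4 (best of 7, 7, 6, 9); Management gets 5.
- Hard → Union plays N1 (best of 12, 8, 2, 7); Management gets 7.
Among 3, 5, 7, the best is 7 at Hard. Subgame-perfect outcome: (N1, Hard) with payoffs (12, 7).
Under simultaneous play:
Union's best replies: Soft→N1; Firm→N4; Hard→N1.
Management's best replies: N1→Firm; N2→Firm; N3→Soft; N4→Firm.
Only (N4, Firm) has each player best-responding; Nash payoffs (9, 5).
Union earns 12 sequentially versus 9 at the Nash outcome: better off.

better off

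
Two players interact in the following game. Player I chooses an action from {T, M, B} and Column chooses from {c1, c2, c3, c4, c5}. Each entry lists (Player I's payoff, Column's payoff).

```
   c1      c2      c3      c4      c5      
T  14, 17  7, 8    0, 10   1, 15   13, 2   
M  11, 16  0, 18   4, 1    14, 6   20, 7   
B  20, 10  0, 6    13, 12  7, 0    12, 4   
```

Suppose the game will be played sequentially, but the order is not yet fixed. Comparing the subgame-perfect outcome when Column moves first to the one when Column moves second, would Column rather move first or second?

second

If Player I leads: Column's best replies are T→c1, M→c2, B→c3; Player I's induced payoffs 14, 0, 13; outcome (T, c1), payoffs (14, 17).
If Column leads: Player I's best replies are c1→B, c2→T, c3→B, c4→M, c5→M; Column's induced payoffs 10, 8, 12, 6, 7; outcome (B, c3), payoffs (13, 12).
Column gets 12 moving first and 17 moving second, so Column prefers to move second.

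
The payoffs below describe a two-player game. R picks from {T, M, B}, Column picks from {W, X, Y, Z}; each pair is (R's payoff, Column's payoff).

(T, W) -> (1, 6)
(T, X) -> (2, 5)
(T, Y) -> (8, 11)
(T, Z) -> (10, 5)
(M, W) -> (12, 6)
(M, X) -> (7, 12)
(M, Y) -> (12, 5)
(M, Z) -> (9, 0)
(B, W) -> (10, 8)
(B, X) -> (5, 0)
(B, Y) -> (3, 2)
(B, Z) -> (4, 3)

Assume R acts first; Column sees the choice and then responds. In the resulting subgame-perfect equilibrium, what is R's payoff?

10

Backward induction with R moving first.
- T: Column compares 6, 5, 11, 5 and picks Y; R would get 8.
- M: Column compares 6, 12, 5, 0 and picks X; R would get 7.
- B: Column compares 8, 0, 2, 3 and picks W; R would get 10.
Among 8, 7, 10, the best is 10 at B. Subgame-perfect outcome: (B, W) with payoffs (10, 8).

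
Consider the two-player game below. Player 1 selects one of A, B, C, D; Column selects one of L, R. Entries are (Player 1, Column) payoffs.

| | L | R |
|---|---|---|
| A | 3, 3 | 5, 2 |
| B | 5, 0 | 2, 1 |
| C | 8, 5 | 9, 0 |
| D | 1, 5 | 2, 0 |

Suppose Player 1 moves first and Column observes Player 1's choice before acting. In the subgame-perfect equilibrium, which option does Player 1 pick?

C

Solve by backward induction (Player 1 leads).
- A → Column plays L (best of 3, 2); Player 1 gets 3.
- B → Column plays R (best of 0, 1); Player 1 gets 2.
- C → Column plays L (best of 5, 0); Player 1 gets 8.
- D → Column plays L (best of 5, 0); Player 1 gets 1.
Player 1's induced payoffs are 3, 2, 8, 1, so Player 1 commits to C. Subgame-perfect outcome: (C, L) with payoffs (8, 5).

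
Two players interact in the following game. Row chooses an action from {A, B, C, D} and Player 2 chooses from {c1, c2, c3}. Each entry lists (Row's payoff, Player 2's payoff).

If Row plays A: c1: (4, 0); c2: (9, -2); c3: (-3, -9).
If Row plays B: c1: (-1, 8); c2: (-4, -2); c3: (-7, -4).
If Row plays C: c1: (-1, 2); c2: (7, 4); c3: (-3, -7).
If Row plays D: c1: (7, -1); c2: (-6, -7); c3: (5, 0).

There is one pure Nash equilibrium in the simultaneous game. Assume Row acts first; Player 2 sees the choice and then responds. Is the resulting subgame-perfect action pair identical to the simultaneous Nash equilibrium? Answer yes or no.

no

Work backward from Player 2's decision.
- A: BR = c1, leader payoff 4.
- B: BR = c1, leader payoff -1.
- C: BR = c2, leader payoff 7.
- D: BR = c3, leader payoff 5.
Row's induced payoffs are 4, -1, 7, 5, so Row commits to C. Subgame-perfect outcome: (C, c2) with payoffs (7, 4).
For the simultaneous game, intersect best replies.
Row's best replies: c1→D; c2→A; c3→D.
Player 2's best replies: A→c1; B→c1; C→c2; D→c3.
Only (D, c3) has each player best-responding; Nash payoffs (5, 0).
Sequential outcome (C, c2) differs from the Nash profile (D, c3).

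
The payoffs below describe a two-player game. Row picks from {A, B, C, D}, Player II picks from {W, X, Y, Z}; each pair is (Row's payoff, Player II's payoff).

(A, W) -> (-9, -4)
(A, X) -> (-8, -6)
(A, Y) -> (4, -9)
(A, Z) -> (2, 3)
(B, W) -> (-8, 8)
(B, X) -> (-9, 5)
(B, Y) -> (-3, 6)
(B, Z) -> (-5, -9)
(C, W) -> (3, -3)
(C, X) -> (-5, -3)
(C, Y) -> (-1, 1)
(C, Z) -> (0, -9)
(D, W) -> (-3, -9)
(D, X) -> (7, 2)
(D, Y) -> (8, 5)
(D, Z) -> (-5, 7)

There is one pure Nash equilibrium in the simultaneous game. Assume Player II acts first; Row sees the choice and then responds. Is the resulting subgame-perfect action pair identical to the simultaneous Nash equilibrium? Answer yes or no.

no

Backward induction with Player II moving first.
- W: BR = C, leader payoff -3.
- X: BR = D, leader payoff 2.
- Y: BR = D, leader payoff 5.
- Z: BR = A, leader payoff 3.
Among -3, 2, 5, 3, the best is 5 at Y. Subgame-perfect outcome: (D, Y) with payoffs (8, 5).
For the simultaneous game, intersect best replies.
Row's best replies: W→C; X→D; Y→D; Z→A.
Player II's best replies: A→Z; B→W; C→Y; D→Z.
Only (A, Z) has each player best-responding; Nash payoffs (2, 3).
Sequential outcome (D, Y) differs from the Nash profile (A, Z).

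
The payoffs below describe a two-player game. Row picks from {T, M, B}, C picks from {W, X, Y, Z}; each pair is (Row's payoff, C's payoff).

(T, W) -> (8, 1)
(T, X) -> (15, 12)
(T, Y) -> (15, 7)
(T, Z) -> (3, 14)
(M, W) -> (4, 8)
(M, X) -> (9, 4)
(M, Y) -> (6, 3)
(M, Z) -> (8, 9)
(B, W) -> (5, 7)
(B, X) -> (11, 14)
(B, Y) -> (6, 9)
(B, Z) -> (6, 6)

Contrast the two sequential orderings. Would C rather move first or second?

If Row leads: C's best replies are T→Z, M→Z, B→X; Row's induced payoffs 3, 8, 11; outcome (B, X), payoffs (11, 14).
If C leads: Row's best replies are W→T, X→T, Y→T, Z→M; C's induced payoffs 1, 12, 7, 9; outcome (T, X), payoffs (15, 12).
C gets 12 moving first and 14 moving second, so C prefers to move second.

second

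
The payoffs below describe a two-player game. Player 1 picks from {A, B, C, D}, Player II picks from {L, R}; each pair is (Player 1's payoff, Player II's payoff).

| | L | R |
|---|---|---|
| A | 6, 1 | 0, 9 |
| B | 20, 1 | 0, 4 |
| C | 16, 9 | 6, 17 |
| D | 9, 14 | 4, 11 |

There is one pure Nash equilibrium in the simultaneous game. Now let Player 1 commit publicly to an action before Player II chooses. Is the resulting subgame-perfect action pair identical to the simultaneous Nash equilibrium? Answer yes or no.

no

Work backward from Player II's decision.
- A: BR = R, leader payoff 0.
- B: BR = R, leader payoff 0.
- C: BR = R, leader payoff 6.
- D: BR = L, leader payoff 9.
Maximizing over 0, 0, 6, 9, Player 1 chooses D. Subgame-perfect outcome: (D, L) with payoffs (9, 14).
Under simultaneous play:
Player 1's best replies: L→B; R→C.
Player II's best replies: A→R; B→R; C→R; D→L.
The unique mutual best reply is (C, R), giving (6, 17).
Sequential outcome (D, L) differs from the Nash profile (C, R).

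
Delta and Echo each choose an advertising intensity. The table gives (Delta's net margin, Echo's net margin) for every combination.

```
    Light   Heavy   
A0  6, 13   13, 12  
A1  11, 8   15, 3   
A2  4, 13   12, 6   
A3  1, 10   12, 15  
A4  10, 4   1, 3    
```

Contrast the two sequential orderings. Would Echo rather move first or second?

If Delta leads: Echo's best replies are A0→Light, A1→Light, A2→Light, A3→Heavy, A4→Light; Delta's induced payoffs 6, 11, 4, 12, 10; outcome (A3, Heavy), payoffs (12, 15).
If Echo leads: Delta's best replies are Light→A1, Heavy→A1; Echo's induced payoffs 8, 3; outcome (A1, Light), payoffs (11, 8).
Echo gets 8 moving first and 15 moving second, so Echo prefers to move second.

second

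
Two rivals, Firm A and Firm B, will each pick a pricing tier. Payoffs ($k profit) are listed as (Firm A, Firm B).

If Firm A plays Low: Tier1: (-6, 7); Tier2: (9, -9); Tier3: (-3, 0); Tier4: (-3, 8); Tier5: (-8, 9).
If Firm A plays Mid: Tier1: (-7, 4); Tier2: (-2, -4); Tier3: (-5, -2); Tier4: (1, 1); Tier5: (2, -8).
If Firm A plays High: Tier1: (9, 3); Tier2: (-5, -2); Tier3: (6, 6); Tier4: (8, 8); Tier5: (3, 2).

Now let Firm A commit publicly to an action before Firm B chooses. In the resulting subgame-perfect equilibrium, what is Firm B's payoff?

Work backward from Firm B's decision.
- Low: BR = Tier5, leader payoff -8.
- Mid: BR = Tier1, leader payoff -7.
- High: BR = Tier4, leader payoff 8.
Maximizing over -8, -7, 8, Firm A chooses High. Subgame-perfect outcome: (High, Tier4) with payoffs (8, 8).

8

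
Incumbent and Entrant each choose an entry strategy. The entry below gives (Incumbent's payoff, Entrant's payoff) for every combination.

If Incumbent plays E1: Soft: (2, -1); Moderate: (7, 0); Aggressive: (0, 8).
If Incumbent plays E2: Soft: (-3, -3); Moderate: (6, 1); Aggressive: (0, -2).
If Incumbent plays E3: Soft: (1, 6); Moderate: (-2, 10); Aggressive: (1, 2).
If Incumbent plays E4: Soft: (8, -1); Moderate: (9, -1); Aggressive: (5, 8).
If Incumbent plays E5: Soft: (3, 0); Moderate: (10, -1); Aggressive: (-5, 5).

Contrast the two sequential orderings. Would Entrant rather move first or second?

first

If Incumbent leads: Entrant's best replies are E1→Aggressive, E2→Moderate, E3→Moderate, E4→Aggressive, E5→Aggressive; Incumbent's induced payoffs 0, 6, -2, 5, -5; outcome (E2, Moderate), payoffs (6, 1).
If Entrant leads: Incumbent's best replies are Soft→E4, Moderate→E5, Aggressive→E4; Entrant's induced payoffs -1, -1, 8; outcome (E4, Aggressive), payoffs (5, 8).
Entrant gets 8 moving first and 1 moving second, so Entrant prefers to move first.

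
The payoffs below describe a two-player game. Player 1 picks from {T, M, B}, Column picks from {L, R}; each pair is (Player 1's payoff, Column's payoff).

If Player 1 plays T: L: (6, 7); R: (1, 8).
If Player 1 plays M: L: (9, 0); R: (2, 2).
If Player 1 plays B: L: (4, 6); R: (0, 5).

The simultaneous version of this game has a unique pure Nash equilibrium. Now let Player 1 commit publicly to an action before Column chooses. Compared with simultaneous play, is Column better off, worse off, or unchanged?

Work backward from Column's decision.
- T: Column compares 7, 8 and picks R; Player 1 would get 1.
- M: Column compares 0, 2 and picks R; Player 1 would get 2.
- B: Column compares 6, 5 and picks L; Player 1 would get 4.
Among 1, 2, 4, the best is 4 at B. Subgame-perfect outcome: (B, L) with payoffs (4, 6).
For the simultaneous game, intersect best replies.
Player 1's best replies: L→M; R→M.
Column's best replies: T→R; M→R; B→L.
The unique mutual best reply is (M, R), giving (2, 2).
Column earns 6 sequentially versus 2 at the Nash outcome: better off.

better off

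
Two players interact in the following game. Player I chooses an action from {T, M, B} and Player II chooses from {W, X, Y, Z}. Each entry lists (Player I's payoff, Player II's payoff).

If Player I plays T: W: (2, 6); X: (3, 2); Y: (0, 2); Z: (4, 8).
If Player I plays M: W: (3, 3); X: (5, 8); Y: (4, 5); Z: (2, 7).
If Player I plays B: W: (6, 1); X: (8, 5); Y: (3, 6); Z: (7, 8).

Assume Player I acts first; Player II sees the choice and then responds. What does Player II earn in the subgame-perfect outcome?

Solve by backward induction (Player I leads).
- T → Player II plays Z (best of 6, 2, 2, 8); Player I gets 4.
- M → Player II plays X (best of 3, 8, 5, 7); Player I gets 5.
- B → Player II plays Z (best of 1, 5, 6, 8); Player I gets 7.
Player I's induced payoffs are 4, 5, 7, so Player I commits to B. Subgame-perfect outcome: (B, Z) with payoffs (7, 8).

8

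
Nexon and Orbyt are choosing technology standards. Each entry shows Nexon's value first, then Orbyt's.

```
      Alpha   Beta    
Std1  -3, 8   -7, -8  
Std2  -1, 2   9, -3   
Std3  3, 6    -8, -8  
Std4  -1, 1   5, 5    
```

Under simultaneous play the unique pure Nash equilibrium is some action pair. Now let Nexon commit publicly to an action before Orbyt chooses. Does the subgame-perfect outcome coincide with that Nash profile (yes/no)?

no

Backward induction with Nexon moving first.
- Std1: Orbyt compares 8, -8 and picks Alpha; Nexon would get -3.
- Std2: Orbyt compares 2, -3 and picks Alpha; Nexon would get -1.
- Std3: Orbyt compares 6, -8 and picks Alpha; Nexon would get 3.
- Std4: Orbyt compares 1, 5 and picks Beta; Nexon would get 5.
Maximizing over -3, -1, 3, 5, Nexon chooses Std4. Subgame-perfect outcome: (Std4, Beta) with payoffs (5, 5).
For the simultaneous game, intersect best replies.
Nexon's best replies: Alpha→Std3; Beta→Std2.
Orbyt's best replies: Std1→Alpha; Std2→Alpha; Std3→Alpha; Std4→Beta.
The unique mutual best reply is (Std3, Alpha), giving (3, 6).
Sequential outcome (Std4, Beta) differs from the Nash profile (Std3, Alpha).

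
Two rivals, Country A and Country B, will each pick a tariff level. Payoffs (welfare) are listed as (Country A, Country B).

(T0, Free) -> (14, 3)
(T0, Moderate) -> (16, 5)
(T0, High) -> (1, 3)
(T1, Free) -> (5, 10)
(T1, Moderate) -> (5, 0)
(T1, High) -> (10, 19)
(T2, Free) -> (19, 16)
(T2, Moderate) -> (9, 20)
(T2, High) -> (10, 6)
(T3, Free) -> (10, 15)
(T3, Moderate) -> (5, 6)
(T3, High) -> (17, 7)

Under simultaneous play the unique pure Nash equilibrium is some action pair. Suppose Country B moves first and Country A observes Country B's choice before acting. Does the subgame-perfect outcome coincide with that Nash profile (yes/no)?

no

Backward induction with Country B moving first.
- Free: BR = T2, leader payoff 16.
- Moderate: BR = T0, leader payoff 5.
- High: BR = T3, leader payoff 7.
Country B's induced payoffs are 16, 5, 7, so Country B commits to Free. Subgame-perfect outcome: (T2, Free) with payoffs (19, 16).
Now find the simultaneous Nash equilibrium.
Country A's best replies: Free→T2; Moderate→T0; High→T3.
Country B's best replies: T0→Moderate; T1→High; T2→Moderate; T3→Free.
Only (T0, Moderate) has each player best-responding; Nash payoffs (16, 5).
Sequential outcome (T2, Free) differs from the Nash profile (T0, Moderate).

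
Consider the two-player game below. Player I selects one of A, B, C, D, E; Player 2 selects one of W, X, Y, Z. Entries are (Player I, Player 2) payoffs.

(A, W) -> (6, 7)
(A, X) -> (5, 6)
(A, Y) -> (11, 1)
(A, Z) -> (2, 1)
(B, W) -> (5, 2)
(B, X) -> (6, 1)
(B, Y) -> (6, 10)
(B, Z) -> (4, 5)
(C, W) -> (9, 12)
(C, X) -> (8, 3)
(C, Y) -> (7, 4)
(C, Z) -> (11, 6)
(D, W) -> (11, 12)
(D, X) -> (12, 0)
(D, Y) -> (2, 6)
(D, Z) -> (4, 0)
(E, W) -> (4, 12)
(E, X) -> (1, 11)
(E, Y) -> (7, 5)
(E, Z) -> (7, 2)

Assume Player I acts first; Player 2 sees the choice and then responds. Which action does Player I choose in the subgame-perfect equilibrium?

Solve by backward induction (Player I leads).
- A: Player 2 compares 7, 6, 1, 1 and picks W; Player I would get 6.
- B: Player 2 compares 2, 1, 10, 5 and picks Y; Player I would get 6.
- C: Player 2 compares 12, 3, 4, 6 and picks W; Player I would get 9.
- D: Player 2 compares 12, 0, 6, 0 and picks W; Player I would get 11.
- E: Player 2 compares 12, 11, 5, 2 and picks W; Player I would get 4.
Maximizing over 6, 6, 9, 11, 4, Player I chooses D. Subgame-perfect outcome: (D, W) with payoffs (11, 12).

D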